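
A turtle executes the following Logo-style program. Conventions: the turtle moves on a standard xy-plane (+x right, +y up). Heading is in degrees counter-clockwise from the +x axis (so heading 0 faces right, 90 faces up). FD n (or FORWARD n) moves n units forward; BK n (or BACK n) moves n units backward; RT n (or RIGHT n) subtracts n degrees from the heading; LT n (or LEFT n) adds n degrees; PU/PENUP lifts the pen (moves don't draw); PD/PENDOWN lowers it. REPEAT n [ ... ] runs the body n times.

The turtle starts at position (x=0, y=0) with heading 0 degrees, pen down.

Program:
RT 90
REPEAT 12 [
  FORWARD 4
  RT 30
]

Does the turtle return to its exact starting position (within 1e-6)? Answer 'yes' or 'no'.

Executing turtle program step by step:
Start: pos=(0,0), heading=0, pen down
RT 90: heading 0 -> 270
REPEAT 12 [
  -- iteration 1/12 --
  FD 4: (0,0) -> (0,-4) [heading=270, draw]
  RT 30: heading 270 -> 240
  -- iteration 2/12 --
  FD 4: (0,-4) -> (-2,-7.464) [heading=240, draw]
  RT 30: heading 240 -> 210
  -- iteration 3/12 --
  FD 4: (-2,-7.464) -> (-5.464,-9.464) [heading=210, draw]
  RT 30: heading 210 -> 180
  -- iteration 4/12 --
  FD 4: (-5.464,-9.464) -> (-9.464,-9.464) [heading=180, draw]
  RT 30: heading 180 -> 150
  -- iteration 5/12 --
  FD 4: (-9.464,-9.464) -> (-12.928,-7.464) [heading=150, draw]
  RT 30: heading 150 -> 120
  -- iteration 6/12 --
  FD 4: (-12.928,-7.464) -> (-14.928,-4) [heading=120, draw]
  RT 30: heading 120 -> 90
  -- iteration 7/12 --
  FD 4: (-14.928,-4) -> (-14.928,0) [heading=90, draw]
  RT 30: heading 90 -> 60
  -- iteration 8/12 --
  FD 4: (-14.928,0) -> (-12.928,3.464) [heading=60, draw]
  RT 30: heading 60 -> 30
  -- iteration 9/12 --
  FD 4: (-12.928,3.464) -> (-9.464,5.464) [heading=30, draw]
  RT 30: heading 30 -> 0
  -- iteration 10/12 --
  FD 4: (-9.464,5.464) -> (-5.464,5.464) [heading=0, draw]
  RT 30: heading 0 -> 330
  -- iteration 11/12 --
  FD 4: (-5.464,5.464) -> (-2,3.464) [heading=330, draw]
  RT 30: heading 330 -> 300
  -- iteration 12/12 --
  FD 4: (-2,3.464) -> (0,0) [heading=300, draw]
  RT 30: heading 300 -> 270
]
Final: pos=(0,0), heading=270, 12 segment(s) drawn

Start position: (0, 0)
Final position: (0, 0)
Distance = 0; < 1e-6 -> CLOSED

Answer: yes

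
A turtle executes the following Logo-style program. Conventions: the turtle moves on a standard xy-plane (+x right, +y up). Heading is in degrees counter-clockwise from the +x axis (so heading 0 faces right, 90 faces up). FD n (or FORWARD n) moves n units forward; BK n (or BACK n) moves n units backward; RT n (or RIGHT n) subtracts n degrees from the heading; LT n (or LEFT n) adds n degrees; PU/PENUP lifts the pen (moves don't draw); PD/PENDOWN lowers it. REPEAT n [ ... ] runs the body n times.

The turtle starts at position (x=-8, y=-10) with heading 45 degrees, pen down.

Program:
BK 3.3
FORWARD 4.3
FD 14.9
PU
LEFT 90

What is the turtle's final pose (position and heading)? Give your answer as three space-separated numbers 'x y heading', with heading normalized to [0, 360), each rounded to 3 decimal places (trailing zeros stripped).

Executing turtle program step by step:
Start: pos=(-8,-10), heading=45, pen down
BK 3.3: (-8,-10) -> (-10.333,-12.333) [heading=45, draw]
FD 4.3: (-10.333,-12.333) -> (-7.293,-9.293) [heading=45, draw]
FD 14.9: (-7.293,-9.293) -> (3.243,1.243) [heading=45, draw]
PU: pen up
LT 90: heading 45 -> 135
Final: pos=(3.243,1.243), heading=135, 3 segment(s) drawn

Answer: 3.243 1.243 135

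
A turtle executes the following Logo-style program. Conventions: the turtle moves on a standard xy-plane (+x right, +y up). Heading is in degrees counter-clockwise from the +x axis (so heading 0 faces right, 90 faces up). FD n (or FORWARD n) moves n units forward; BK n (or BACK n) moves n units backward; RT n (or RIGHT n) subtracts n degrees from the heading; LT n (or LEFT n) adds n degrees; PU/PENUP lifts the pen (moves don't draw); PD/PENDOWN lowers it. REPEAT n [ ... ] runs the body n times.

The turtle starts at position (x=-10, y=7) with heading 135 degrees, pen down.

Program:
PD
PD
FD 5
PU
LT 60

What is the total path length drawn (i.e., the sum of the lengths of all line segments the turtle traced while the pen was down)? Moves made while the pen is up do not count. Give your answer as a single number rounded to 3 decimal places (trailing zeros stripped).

Answer: 5

Derivation:
Executing turtle program step by step:
Start: pos=(-10,7), heading=135, pen down
PD: pen down
PD: pen down
FD 5: (-10,7) -> (-13.536,10.536) [heading=135, draw]
PU: pen up
LT 60: heading 135 -> 195
Final: pos=(-13.536,10.536), heading=195, 1 segment(s) drawn

Segment lengths:
  seg 1: (-10,7) -> (-13.536,10.536), length = 5
Total = 5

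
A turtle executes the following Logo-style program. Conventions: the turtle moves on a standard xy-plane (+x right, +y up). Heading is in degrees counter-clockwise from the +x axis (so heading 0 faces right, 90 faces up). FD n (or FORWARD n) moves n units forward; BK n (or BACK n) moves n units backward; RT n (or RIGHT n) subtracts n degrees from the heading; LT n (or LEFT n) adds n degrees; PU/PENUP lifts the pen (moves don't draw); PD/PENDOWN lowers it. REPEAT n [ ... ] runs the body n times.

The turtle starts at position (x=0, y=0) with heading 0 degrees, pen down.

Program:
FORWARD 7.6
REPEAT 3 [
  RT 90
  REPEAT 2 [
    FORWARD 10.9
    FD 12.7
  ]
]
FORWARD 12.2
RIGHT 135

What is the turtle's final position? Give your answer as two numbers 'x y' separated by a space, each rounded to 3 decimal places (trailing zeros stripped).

Executing turtle program step by step:
Start: pos=(0,0), heading=0, pen down
FD 7.6: (0,0) -> (7.6,0) [heading=0, draw]
REPEAT 3 [
  -- iteration 1/3 --
  RT 90: heading 0 -> 270
  REPEAT 2 [
    -- iteration 1/2 --
    FD 10.9: (7.6,0) -> (7.6,-10.9) [heading=270, draw]
    FD 12.7: (7.6,-10.9) -> (7.6,-23.6) [heading=270, draw]
    -- iteration 2/2 --
    FD 10.9: (7.6,-23.6) -> (7.6,-34.5) [heading=270, draw]
    FD 12.7: (7.6,-34.5) -> (7.6,-47.2) [heading=270, draw]
  ]
  -- iteration 2/3 --
  RT 90: heading 270 -> 180
  REPEAT 2 [
    -- iteration 1/2 --
    FD 10.9: (7.6,-47.2) -> (-3.3,-47.2) [heading=180, draw]
    FD 12.7: (-3.3,-47.2) -> (-16,-47.2) [heading=180, draw]
    -- iteration 2/2 --
    FD 10.9: (-16,-47.2) -> (-26.9,-47.2) [heading=180, draw]
    FD 12.7: (-26.9,-47.2) -> (-39.6,-47.2) [heading=180, draw]
  ]
  -- iteration 3/3 --
  RT 90: heading 180 -> 90
  REPEAT 2 [
    -- iteration 1/2 --
    FD 10.9: (-39.6,-47.2) -> (-39.6,-36.3) [heading=90, draw]
    FD 12.7: (-39.6,-36.3) -> (-39.6,-23.6) [heading=90, draw]
    -- iteration 2/2 --
    FD 10.9: (-39.6,-23.6) -> (-39.6,-12.7) [heading=90, draw]
    FD 12.7: (-39.6,-12.7) -> (-39.6,0) [heading=90, draw]
  ]
]
FD 12.2: (-39.6,0) -> (-39.6,12.2) [heading=90, draw]
RT 135: heading 90 -> 315
Final: pos=(-39.6,12.2), heading=315, 14 segment(s) drawn

Answer: -39.6 12.2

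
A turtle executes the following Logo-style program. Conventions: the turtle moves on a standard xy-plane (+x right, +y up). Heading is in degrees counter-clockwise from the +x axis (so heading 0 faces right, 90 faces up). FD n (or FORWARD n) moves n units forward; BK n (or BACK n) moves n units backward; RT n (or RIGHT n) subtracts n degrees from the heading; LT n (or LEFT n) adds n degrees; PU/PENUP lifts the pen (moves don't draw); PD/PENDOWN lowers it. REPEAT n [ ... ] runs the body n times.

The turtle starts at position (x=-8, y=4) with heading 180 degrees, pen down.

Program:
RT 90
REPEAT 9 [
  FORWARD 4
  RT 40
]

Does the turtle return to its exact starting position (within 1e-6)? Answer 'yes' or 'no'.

Answer: yes

Derivation:
Executing turtle program step by step:
Start: pos=(-8,4), heading=180, pen down
RT 90: heading 180 -> 90
REPEAT 9 [
  -- iteration 1/9 --
  FD 4: (-8,4) -> (-8,8) [heading=90, draw]
  RT 40: heading 90 -> 50
  -- iteration 2/9 --
  FD 4: (-8,8) -> (-5.429,11.064) [heading=50, draw]
  RT 40: heading 50 -> 10
  -- iteration 3/9 --
  FD 4: (-5.429,11.064) -> (-1.49,11.759) [heading=10, draw]
  RT 40: heading 10 -> 330
  -- iteration 4/9 --
  FD 4: (-1.49,11.759) -> (1.974,9.759) [heading=330, draw]
  RT 40: heading 330 -> 290
  -- iteration 5/9 --
  FD 4: (1.974,9.759) -> (3.343,6) [heading=290, draw]
  RT 40: heading 290 -> 250
  -- iteration 6/9 --
  FD 4: (3.343,6) -> (1.974,2.241) [heading=250, draw]
  RT 40: heading 250 -> 210
  -- iteration 7/9 --
  FD 4: (1.974,2.241) -> (-1.49,0.241) [heading=210, draw]
  RT 40: heading 210 -> 170
  -- iteration 8/9 --
  FD 4: (-1.49,0.241) -> (-5.429,0.936) [heading=170, draw]
  RT 40: heading 170 -> 130
  -- iteration 9/9 --
  FD 4: (-5.429,0.936) -> (-8,4) [heading=130, draw]
  RT 40: heading 130 -> 90
]
Final: pos=(-8,4), heading=90, 9 segment(s) drawn

Start position: (-8, 4)
Final position: (-8, 4)
Distance = 0; < 1e-6 -> CLOSED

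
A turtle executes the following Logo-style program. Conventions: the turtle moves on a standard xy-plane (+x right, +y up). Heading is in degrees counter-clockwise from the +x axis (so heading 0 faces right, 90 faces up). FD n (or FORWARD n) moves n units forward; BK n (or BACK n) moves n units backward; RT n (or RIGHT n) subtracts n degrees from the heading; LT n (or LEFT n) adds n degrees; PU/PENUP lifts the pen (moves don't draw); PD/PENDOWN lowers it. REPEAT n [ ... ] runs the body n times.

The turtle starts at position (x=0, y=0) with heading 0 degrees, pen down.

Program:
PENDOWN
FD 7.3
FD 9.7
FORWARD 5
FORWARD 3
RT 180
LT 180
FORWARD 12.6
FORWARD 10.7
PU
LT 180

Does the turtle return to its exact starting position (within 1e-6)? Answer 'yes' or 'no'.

Executing turtle program step by step:
Start: pos=(0,0), heading=0, pen down
PD: pen down
FD 7.3: (0,0) -> (7.3,0) [heading=0, draw]
FD 9.7: (7.3,0) -> (17,0) [heading=0, draw]
FD 5: (17,0) -> (22,0) [heading=0, draw]
FD 3: (22,0) -> (25,0) [heading=0, draw]
RT 180: heading 0 -> 180
LT 180: heading 180 -> 0
FD 12.6: (25,0) -> (37.6,0) [heading=0, draw]
FD 10.7: (37.6,0) -> (48.3,0) [heading=0, draw]
PU: pen up
LT 180: heading 0 -> 180
Final: pos=(48.3,0), heading=180, 6 segment(s) drawn

Start position: (0, 0)
Final position: (48.3, 0)
Distance = 48.3; >= 1e-6 -> NOT closed

Answer: no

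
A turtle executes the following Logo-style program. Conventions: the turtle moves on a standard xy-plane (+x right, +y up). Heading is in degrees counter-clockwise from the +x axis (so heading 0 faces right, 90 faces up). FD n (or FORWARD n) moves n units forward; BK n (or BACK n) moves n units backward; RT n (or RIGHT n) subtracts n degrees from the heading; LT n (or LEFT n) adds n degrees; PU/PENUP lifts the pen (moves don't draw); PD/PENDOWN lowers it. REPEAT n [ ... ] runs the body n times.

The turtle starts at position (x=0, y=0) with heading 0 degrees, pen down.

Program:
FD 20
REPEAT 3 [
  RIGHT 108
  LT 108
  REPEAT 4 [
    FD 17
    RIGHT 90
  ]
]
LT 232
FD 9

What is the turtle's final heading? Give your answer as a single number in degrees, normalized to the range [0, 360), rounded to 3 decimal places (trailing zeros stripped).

Executing turtle program step by step:
Start: pos=(0,0), heading=0, pen down
FD 20: (0,0) -> (20,0) [heading=0, draw]
REPEAT 3 [
  -- iteration 1/3 --
  RT 108: heading 0 -> 252
  LT 108: heading 252 -> 0
  REPEAT 4 [
    -- iteration 1/4 --
    FD 17: (20,0) -> (37,0) [heading=0, draw]
    RT 90: heading 0 -> 270
    -- iteration 2/4 --
    FD 17: (37,0) -> (37,-17) [heading=270, draw]
    RT 90: heading 270 -> 180
    -- iteration 3/4 --
    FD 17: (37,-17) -> (20,-17) [heading=180, draw]
    RT 90: heading 180 -> 90
    -- iteration 4/4 --
    FD 17: (20,-17) -> (20,0) [heading=90, draw]
    RT 90: heading 90 -> 0
  ]
  -- iteration 2/3 --
  RT 108: heading 0 -> 252
  LT 108: heading 252 -> 0
  REPEAT 4 [
    -- iteration 1/4 --
    FD 17: (20,0) -> (37,0) [heading=0, draw]
    RT 90: heading 0 -> 270
    -- iteration 2/4 --
    FD 17: (37,0) -> (37,-17) [heading=270, draw]
    RT 90: heading 270 -> 180
    -- iteration 3/4 --
    FD 17: (37,-17) -> (20,-17) [heading=180, draw]
    RT 90: heading 180 -> 90
    -- iteration 4/4 --
    FD 17: (20,-17) -> (20,0) [heading=90, draw]
    RT 90: heading 90 -> 0
  ]
  -- iteration 3/3 --
  RT 108: heading 0 -> 252
  LT 108: heading 252 -> 0
  REPEAT 4 [
    -- iteration 1/4 --
    FD 17: (20,0) -> (37,0) [heading=0, draw]
    RT 90: heading 0 -> 270
    -- iteration 2/4 --
    FD 17: (37,0) -> (37,-17) [heading=270, draw]
    RT 90: heading 270 -> 180
    -- iteration 3/4 --
    FD 17: (37,-17) -> (20,-17) [heading=180, draw]
    RT 90: heading 180 -> 90
    -- iteration 4/4 --
    FD 17: (20,-17) -> (20,0) [heading=90, draw]
    RT 90: heading 90 -> 0
  ]
]
LT 232: heading 0 -> 232
FD 9: (20,0) -> (14.459,-7.092) [heading=232, draw]
Final: pos=(14.459,-7.092), heading=232, 14 segment(s) drawn

Answer: 232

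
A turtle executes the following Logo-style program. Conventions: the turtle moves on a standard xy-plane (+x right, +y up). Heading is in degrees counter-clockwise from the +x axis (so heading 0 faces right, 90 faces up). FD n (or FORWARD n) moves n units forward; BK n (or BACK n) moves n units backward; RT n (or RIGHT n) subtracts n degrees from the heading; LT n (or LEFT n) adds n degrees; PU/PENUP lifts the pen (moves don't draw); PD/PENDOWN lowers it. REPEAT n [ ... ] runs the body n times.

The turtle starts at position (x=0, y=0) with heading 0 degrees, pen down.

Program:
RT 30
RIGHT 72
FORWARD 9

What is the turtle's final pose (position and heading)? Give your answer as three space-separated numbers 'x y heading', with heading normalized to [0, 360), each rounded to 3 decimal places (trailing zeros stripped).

Answer: -1.871 -8.803 258

Derivation:
Executing turtle program step by step:
Start: pos=(0,0), heading=0, pen down
RT 30: heading 0 -> 330
RT 72: heading 330 -> 258
FD 9: (0,0) -> (-1.871,-8.803) [heading=258, draw]
Final: pos=(-1.871,-8.803), heading=258, 1 segment(s) drawn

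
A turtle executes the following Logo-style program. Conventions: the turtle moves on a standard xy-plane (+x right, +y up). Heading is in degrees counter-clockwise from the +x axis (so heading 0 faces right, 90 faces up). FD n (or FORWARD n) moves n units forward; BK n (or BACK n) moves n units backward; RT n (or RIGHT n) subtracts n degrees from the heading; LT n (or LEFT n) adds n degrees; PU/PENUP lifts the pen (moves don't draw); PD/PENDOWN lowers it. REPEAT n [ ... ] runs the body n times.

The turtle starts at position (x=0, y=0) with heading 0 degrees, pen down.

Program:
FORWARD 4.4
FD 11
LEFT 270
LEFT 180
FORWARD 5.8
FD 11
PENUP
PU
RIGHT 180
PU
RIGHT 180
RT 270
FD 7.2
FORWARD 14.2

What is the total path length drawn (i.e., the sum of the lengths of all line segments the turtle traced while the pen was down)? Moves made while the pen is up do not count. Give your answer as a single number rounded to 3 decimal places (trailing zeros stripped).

Executing turtle program step by step:
Start: pos=(0,0), heading=0, pen down
FD 4.4: (0,0) -> (4.4,0) [heading=0, draw]
FD 11: (4.4,0) -> (15.4,0) [heading=0, draw]
LT 270: heading 0 -> 270
LT 180: heading 270 -> 90
FD 5.8: (15.4,0) -> (15.4,5.8) [heading=90, draw]
FD 11: (15.4,5.8) -> (15.4,16.8) [heading=90, draw]
PU: pen up
PU: pen up
RT 180: heading 90 -> 270
PU: pen up
RT 180: heading 270 -> 90
RT 270: heading 90 -> 180
FD 7.2: (15.4,16.8) -> (8.2,16.8) [heading=180, move]
FD 14.2: (8.2,16.8) -> (-6,16.8) [heading=180, move]
Final: pos=(-6,16.8), heading=180, 4 segment(s) drawn

Segment lengths:
  seg 1: (0,0) -> (4.4,0), length = 4.4
  seg 2: (4.4,0) -> (15.4,0), length = 11
  seg 3: (15.4,0) -> (15.4,5.8), length = 5.8
  seg 4: (15.4,5.8) -> (15.4,16.8), length = 11
Total = 32.2

Answer: 32.2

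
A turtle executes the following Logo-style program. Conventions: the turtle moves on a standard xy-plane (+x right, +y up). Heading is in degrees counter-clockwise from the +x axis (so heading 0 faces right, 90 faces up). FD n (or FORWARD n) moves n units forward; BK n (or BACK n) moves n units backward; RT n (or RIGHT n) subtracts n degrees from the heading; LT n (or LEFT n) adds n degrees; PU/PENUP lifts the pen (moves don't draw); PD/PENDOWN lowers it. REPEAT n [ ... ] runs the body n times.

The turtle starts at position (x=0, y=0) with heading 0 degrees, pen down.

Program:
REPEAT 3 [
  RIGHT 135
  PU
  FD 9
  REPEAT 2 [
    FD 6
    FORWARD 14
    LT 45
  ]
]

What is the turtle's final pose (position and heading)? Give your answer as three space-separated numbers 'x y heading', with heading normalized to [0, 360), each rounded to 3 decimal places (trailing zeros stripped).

Executing turtle program step by step:
Start: pos=(0,0), heading=0, pen down
REPEAT 3 [
  -- iteration 1/3 --
  RT 135: heading 0 -> 225
  PU: pen up
  FD 9: (0,0) -> (-6.364,-6.364) [heading=225, move]
  REPEAT 2 [
    -- iteration 1/2 --
    FD 6: (-6.364,-6.364) -> (-10.607,-10.607) [heading=225, move]
    FD 14: (-10.607,-10.607) -> (-20.506,-20.506) [heading=225, move]
    LT 45: heading 225 -> 270
    -- iteration 2/2 --
    FD 6: (-20.506,-20.506) -> (-20.506,-26.506) [heading=270, move]
    FD 14: (-20.506,-26.506) -> (-20.506,-40.506) [heading=270, move]
    LT 45: heading 270 -> 315
  ]
  -- iteration 2/3 --
  RT 135: heading 315 -> 180
  PU: pen up
  FD 9: (-20.506,-40.506) -> (-29.506,-40.506) [heading=180, move]
  REPEAT 2 [
    -- iteration 1/2 --
    FD 6: (-29.506,-40.506) -> (-35.506,-40.506) [heading=180, move]
    FD 14: (-35.506,-40.506) -> (-49.506,-40.506) [heading=180, move]
    LT 45: heading 180 -> 225
    -- iteration 2/2 --
    FD 6: (-49.506,-40.506) -> (-53.749,-44.749) [heading=225, move]
    FD 14: (-53.749,-44.749) -> (-63.648,-54.648) [heading=225, move]
    LT 45: heading 225 -> 270
  ]
  -- iteration 3/3 --
  RT 135: heading 270 -> 135
  PU: pen up
  FD 9: (-63.648,-54.648) -> (-70.012,-48.284) [heading=135, move]
  REPEAT 2 [
    -- iteration 1/2 --
    FD 6: (-70.012,-48.284) -> (-74.255,-44.042) [heading=135, move]
    FD 14: (-74.255,-44.042) -> (-84.154,-34.142) [heading=135, move]
    LT 45: heading 135 -> 180
    -- iteration 2/2 --
    FD 6: (-84.154,-34.142) -> (-90.154,-34.142) [heading=180, move]
    FD 14: (-90.154,-34.142) -> (-104.154,-34.142) [heading=180, move]
    LT 45: heading 180 -> 225
  ]
]
Final: pos=(-104.154,-34.142), heading=225, 0 segment(s) drawn

Answer: -104.154 -34.142 225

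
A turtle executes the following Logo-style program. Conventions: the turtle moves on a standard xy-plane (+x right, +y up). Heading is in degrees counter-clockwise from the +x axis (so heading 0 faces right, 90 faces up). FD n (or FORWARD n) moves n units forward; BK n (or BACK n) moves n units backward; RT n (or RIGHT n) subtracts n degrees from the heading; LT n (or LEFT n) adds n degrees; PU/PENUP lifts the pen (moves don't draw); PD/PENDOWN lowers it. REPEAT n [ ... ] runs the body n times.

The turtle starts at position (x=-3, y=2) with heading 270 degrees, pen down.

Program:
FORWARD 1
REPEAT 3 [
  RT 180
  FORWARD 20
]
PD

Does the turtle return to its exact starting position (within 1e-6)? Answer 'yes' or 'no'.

Executing turtle program step by step:
Start: pos=(-3,2), heading=270, pen down
FD 1: (-3,2) -> (-3,1) [heading=270, draw]
REPEAT 3 [
  -- iteration 1/3 --
  RT 180: heading 270 -> 90
  FD 20: (-3,1) -> (-3,21) [heading=90, draw]
  -- iteration 2/3 --
  RT 180: heading 90 -> 270
  FD 20: (-3,21) -> (-3,1) [heading=270, draw]
  -- iteration 3/3 --
  RT 180: heading 270 -> 90
  FD 20: (-3,1) -> (-3,21) [heading=90, draw]
]
PD: pen down
Final: pos=(-3,21), heading=90, 4 segment(s) drawn

Start position: (-3, 2)
Final position: (-3, 21)
Distance = 19; >= 1e-6 -> NOT closed

Answer: no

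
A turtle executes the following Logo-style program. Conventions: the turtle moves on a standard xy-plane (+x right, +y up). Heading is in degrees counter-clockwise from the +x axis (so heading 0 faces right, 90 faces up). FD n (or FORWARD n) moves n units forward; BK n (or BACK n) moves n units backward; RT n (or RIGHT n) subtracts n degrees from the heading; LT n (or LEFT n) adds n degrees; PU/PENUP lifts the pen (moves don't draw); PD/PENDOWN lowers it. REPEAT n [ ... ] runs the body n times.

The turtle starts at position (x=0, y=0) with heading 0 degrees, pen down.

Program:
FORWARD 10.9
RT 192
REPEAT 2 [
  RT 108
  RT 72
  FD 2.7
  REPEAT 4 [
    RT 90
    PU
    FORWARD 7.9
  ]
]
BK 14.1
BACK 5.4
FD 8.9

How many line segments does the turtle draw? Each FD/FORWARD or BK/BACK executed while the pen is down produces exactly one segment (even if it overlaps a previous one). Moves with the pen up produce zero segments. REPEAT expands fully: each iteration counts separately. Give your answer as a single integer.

Executing turtle program step by step:
Start: pos=(0,0), heading=0, pen down
FD 10.9: (0,0) -> (10.9,0) [heading=0, draw]
RT 192: heading 0 -> 168
REPEAT 2 [
  -- iteration 1/2 --
  RT 108: heading 168 -> 60
  RT 72: heading 60 -> 348
  FD 2.7: (10.9,0) -> (13.541,-0.561) [heading=348, draw]
  REPEAT 4 [
    -- iteration 1/4 --
    RT 90: heading 348 -> 258
    PU: pen up
    FD 7.9: (13.541,-0.561) -> (11.898,-8.289) [heading=258, move]
    -- iteration 2/4 --
    RT 90: heading 258 -> 168
    PU: pen up
    FD 7.9: (11.898,-8.289) -> (4.171,-6.646) [heading=168, move]
    -- iteration 3/4 --
    RT 90: heading 168 -> 78
    PU: pen up
    FD 7.9: (4.171,-6.646) -> (5.814,1.081) [heading=78, move]
    -- iteration 4/4 --
    RT 90: heading 78 -> 348
    PU: pen up
    FD 7.9: (5.814,1.081) -> (13.541,-0.561) [heading=348, move]
  ]
  -- iteration 2/2 --
  RT 108: heading 348 -> 240
  RT 72: heading 240 -> 168
  FD 2.7: (13.541,-0.561) -> (10.9,0) [heading=168, move]
  REPEAT 4 [
    -- iteration 1/4 --
    RT 90: heading 168 -> 78
    PU: pen up
    FD 7.9: (10.9,0) -> (12.543,7.727) [heading=78, move]
    -- iteration 2/4 --
    RT 90: heading 78 -> 348
    PU: pen up
    FD 7.9: (12.543,7.727) -> (20.27,6.085) [heading=348, move]
    -- iteration 3/4 --
    RT 90: heading 348 -> 258
    PU: pen up
    FD 7.9: (20.27,6.085) -> (18.627,-1.643) [heading=258, move]
    -- iteration 4/4 --
    RT 90: heading 258 -> 168
    PU: pen up
    FD 7.9: (18.627,-1.643) -> (10.9,0) [heading=168, move]
  ]
]
BK 14.1: (10.9,0) -> (24.692,-2.932) [heading=168, move]
BK 5.4: (24.692,-2.932) -> (29.974,-4.054) [heading=168, move]
FD 8.9: (29.974,-4.054) -> (21.268,-2.204) [heading=168, move]
Final: pos=(21.268,-2.204), heading=168, 2 segment(s) drawn
Segments drawn: 2

Answer: 2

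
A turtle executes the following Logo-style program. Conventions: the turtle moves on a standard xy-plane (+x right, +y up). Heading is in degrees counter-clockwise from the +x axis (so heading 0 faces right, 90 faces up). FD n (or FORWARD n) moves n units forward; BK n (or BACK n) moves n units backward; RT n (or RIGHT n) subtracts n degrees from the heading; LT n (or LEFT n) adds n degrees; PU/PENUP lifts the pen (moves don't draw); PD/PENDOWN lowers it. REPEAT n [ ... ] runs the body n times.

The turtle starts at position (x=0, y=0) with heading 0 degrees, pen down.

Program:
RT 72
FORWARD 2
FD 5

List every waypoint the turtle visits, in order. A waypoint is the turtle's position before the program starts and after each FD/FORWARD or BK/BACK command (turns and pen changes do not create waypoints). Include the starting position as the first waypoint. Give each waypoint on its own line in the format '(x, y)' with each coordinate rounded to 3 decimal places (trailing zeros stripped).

Answer: (0, 0)
(0.618, -1.902)
(2.163, -6.657)

Derivation:
Executing turtle program step by step:
Start: pos=(0,0), heading=0, pen down
RT 72: heading 0 -> 288
FD 2: (0,0) -> (0.618,-1.902) [heading=288, draw]
FD 5: (0.618,-1.902) -> (2.163,-6.657) [heading=288, draw]
Final: pos=(2.163,-6.657), heading=288, 2 segment(s) drawn
Waypoints (3 total):
(0, 0)
(0.618, -1.902)
(2.163, -6.657)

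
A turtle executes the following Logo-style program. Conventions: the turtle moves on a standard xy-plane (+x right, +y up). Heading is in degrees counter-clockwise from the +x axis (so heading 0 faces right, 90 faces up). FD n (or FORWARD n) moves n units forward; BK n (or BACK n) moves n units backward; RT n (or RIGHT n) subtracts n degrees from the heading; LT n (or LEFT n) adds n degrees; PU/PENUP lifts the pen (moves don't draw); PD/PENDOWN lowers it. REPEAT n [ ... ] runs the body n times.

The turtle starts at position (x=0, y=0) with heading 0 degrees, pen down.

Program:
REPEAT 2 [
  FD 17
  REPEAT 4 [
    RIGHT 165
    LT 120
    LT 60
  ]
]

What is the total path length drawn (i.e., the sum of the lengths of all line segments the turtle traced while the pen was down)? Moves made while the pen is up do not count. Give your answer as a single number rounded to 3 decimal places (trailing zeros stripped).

Executing turtle program step by step:
Start: pos=(0,0), heading=0, pen down
REPEAT 2 [
  -- iteration 1/2 --
  FD 17: (0,0) -> (17,0) [heading=0, draw]
  REPEAT 4 [
    -- iteration 1/4 --
    RT 165: heading 0 -> 195
    LT 120: heading 195 -> 315
    LT 60: heading 315 -> 15
    -- iteration 2/4 --
    RT 165: heading 15 -> 210
    LT 120: heading 210 -> 330
    LT 60: heading 330 -> 30
    -- iteration 3/4 --
    RT 165: heading 30 -> 225
    LT 120: heading 225 -> 345
    LT 60: heading 345 -> 45
    -- iteration 4/4 --
    RT 165: heading 45 -> 240
    LT 120: heading 240 -> 0
    LT 60: heading 0 -> 60
  ]
  -- iteration 2/2 --
  FD 17: (17,0) -> (25.5,14.722) [heading=60, draw]
  REPEAT 4 [
    -- iteration 1/4 --
    RT 165: heading 60 -> 255
    LT 120: heading 255 -> 15
    LT 60: heading 15 -> 75
    -- iteration 2/4 --
    RT 165: heading 75 -> 270
    LT 120: heading 270 -> 30
    LT 60: heading 30 -> 90
    -- iteration 3/4 --
    RT 165: heading 90 -> 285
    LT 120: heading 285 -> 45
    LT 60: heading 45 -> 105
    -- iteration 4/4 --
    RT 165: heading 105 -> 300
    LT 120: heading 300 -> 60
    LT 60: heading 60 -> 120
  ]
]
Final: pos=(25.5,14.722), heading=120, 2 segment(s) drawn

Segment lengths:
  seg 1: (0,0) -> (17,0), length = 17
  seg 2: (17,0) -> (25.5,14.722), length = 17
Total = 34

Answer: 34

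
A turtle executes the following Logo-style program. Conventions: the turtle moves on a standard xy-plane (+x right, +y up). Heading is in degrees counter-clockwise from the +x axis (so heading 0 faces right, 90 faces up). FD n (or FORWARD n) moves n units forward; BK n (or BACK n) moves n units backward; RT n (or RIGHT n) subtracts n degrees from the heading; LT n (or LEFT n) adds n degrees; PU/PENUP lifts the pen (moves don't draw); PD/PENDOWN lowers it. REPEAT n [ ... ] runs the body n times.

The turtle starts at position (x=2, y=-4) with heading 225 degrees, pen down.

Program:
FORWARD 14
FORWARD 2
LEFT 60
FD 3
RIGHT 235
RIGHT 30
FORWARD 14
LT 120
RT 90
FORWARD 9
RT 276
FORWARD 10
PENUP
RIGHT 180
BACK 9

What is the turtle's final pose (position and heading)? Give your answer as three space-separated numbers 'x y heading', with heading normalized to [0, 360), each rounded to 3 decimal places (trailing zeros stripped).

Executing turtle program step by step:
Start: pos=(2,-4), heading=225, pen down
FD 14: (2,-4) -> (-7.899,-13.899) [heading=225, draw]
FD 2: (-7.899,-13.899) -> (-9.314,-15.314) [heading=225, draw]
LT 60: heading 225 -> 285
FD 3: (-9.314,-15.314) -> (-8.537,-18.211) [heading=285, draw]
RT 235: heading 285 -> 50
RT 30: heading 50 -> 20
FD 14: (-8.537,-18.211) -> (4.618,-13.423) [heading=20, draw]
LT 120: heading 20 -> 140
RT 90: heading 140 -> 50
FD 9: (4.618,-13.423) -> (10.404,-6.529) [heading=50, draw]
RT 276: heading 50 -> 134
FD 10: (10.404,-6.529) -> (3.457,0.665) [heading=134, draw]
PU: pen up
RT 180: heading 134 -> 314
BK 9: (3.457,0.665) -> (-2.795,7.139) [heading=314, move]
Final: pos=(-2.795,7.139), heading=314, 6 segment(s) drawn

Answer: -2.795 7.139 314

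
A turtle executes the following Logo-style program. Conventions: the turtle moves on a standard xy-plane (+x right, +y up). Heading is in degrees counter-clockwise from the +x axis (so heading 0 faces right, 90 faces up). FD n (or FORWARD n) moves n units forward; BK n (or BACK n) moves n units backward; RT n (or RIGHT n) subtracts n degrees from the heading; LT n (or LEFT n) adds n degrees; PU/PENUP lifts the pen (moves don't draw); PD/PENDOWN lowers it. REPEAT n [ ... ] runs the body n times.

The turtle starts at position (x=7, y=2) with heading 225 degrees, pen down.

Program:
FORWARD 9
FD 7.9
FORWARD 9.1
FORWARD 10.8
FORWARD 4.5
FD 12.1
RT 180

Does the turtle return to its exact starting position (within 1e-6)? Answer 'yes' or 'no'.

Executing turtle program step by step:
Start: pos=(7,2), heading=225, pen down
FD 9: (7,2) -> (0.636,-4.364) [heading=225, draw]
FD 7.9: (0.636,-4.364) -> (-4.95,-9.95) [heading=225, draw]
FD 9.1: (-4.95,-9.95) -> (-11.385,-16.385) [heading=225, draw]
FD 10.8: (-11.385,-16.385) -> (-19.022,-24.022) [heading=225, draw]
FD 4.5: (-19.022,-24.022) -> (-22.204,-27.204) [heading=225, draw]
FD 12.1: (-22.204,-27.204) -> (-30.76,-35.76) [heading=225, draw]
RT 180: heading 225 -> 45
Final: pos=(-30.76,-35.76), heading=45, 6 segment(s) drawn

Start position: (7, 2)
Final position: (-30.76, -35.76)
Distance = 53.4; >= 1e-6 -> NOT closed

Answer: no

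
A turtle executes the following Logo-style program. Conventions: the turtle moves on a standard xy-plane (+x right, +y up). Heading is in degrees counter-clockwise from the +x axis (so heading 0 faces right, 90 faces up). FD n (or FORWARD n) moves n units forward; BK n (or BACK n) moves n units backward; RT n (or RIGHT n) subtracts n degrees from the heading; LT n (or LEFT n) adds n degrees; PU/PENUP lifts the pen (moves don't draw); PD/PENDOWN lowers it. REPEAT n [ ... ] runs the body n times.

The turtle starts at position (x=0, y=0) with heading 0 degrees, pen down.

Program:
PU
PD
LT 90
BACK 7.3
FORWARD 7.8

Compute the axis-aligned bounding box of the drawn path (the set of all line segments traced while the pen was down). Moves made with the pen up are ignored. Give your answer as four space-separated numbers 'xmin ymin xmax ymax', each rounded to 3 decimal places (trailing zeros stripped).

Answer: 0 -7.3 0 0.5

Derivation:
Executing turtle program step by step:
Start: pos=(0,0), heading=0, pen down
PU: pen up
PD: pen down
LT 90: heading 0 -> 90
BK 7.3: (0,0) -> (0,-7.3) [heading=90, draw]
FD 7.8: (0,-7.3) -> (0,0.5) [heading=90, draw]
Final: pos=(0,0.5), heading=90, 2 segment(s) drawn

Segment endpoints: x in {0, 0, 0}, y in {-7.3, 0, 0.5}
xmin=0, ymin=-7.3, xmax=0, ymax=0.5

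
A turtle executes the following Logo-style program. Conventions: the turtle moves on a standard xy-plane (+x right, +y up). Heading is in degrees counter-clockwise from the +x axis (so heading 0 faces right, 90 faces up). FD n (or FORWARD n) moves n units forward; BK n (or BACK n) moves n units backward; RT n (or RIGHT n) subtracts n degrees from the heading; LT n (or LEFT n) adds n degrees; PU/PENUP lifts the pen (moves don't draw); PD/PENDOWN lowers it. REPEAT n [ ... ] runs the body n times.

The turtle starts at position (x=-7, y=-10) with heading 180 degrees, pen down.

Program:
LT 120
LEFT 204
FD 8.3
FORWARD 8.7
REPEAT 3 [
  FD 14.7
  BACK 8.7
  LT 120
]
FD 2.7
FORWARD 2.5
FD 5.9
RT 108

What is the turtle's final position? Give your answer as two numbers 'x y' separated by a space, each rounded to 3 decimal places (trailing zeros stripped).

Executing turtle program step by step:
Start: pos=(-7,-10), heading=180, pen down
LT 120: heading 180 -> 300
LT 204: heading 300 -> 144
FD 8.3: (-7,-10) -> (-13.715,-5.121) [heading=144, draw]
FD 8.7: (-13.715,-5.121) -> (-20.753,-0.008) [heading=144, draw]
REPEAT 3 [
  -- iteration 1/3 --
  FD 14.7: (-20.753,-0.008) -> (-32.646,8.633) [heading=144, draw]
  BK 8.7: (-32.646,8.633) -> (-25.607,3.519) [heading=144, draw]
  LT 120: heading 144 -> 264
  -- iteration 2/3 --
  FD 14.7: (-25.607,3.519) -> (-27.144,-11.1) [heading=264, draw]
  BK 8.7: (-27.144,-11.1) -> (-26.235,-2.448) [heading=264, draw]
  LT 120: heading 264 -> 24
  -- iteration 3/3 --
  FD 14.7: (-26.235,-2.448) -> (-12.805,3.531) [heading=24, draw]
  BK 8.7: (-12.805,3.531) -> (-20.753,-0.008) [heading=24, draw]
  LT 120: heading 24 -> 144
]
FD 2.7: (-20.753,-0.008) -> (-22.938,1.579) [heading=144, draw]
FD 2.5: (-22.938,1.579) -> (-24.96,3.049) [heading=144, draw]
FD 5.9: (-24.96,3.049) -> (-29.733,6.517) [heading=144, draw]
RT 108: heading 144 -> 36
Final: pos=(-29.733,6.517), heading=36, 11 segment(s) drawn

Answer: -29.733 6.517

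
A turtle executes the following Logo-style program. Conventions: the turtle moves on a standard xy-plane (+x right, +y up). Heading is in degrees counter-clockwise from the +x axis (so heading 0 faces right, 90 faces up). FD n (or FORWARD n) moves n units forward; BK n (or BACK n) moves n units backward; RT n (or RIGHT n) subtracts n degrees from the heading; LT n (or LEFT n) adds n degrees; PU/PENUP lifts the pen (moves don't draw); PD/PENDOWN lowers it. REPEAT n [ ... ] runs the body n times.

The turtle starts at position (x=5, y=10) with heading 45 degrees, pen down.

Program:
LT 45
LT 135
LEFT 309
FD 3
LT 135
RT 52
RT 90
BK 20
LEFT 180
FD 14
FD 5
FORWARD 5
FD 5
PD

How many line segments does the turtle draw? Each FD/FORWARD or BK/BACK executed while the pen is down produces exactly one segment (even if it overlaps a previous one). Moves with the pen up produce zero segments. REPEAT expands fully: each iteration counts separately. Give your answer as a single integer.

Executing turtle program step by step:
Start: pos=(5,10), heading=45, pen down
LT 45: heading 45 -> 90
LT 135: heading 90 -> 225
LT 309: heading 225 -> 174
FD 3: (5,10) -> (2.016,10.314) [heading=174, draw]
LT 135: heading 174 -> 309
RT 52: heading 309 -> 257
RT 90: heading 257 -> 167
BK 20: (2.016,10.314) -> (21.504,5.815) [heading=167, draw]
LT 180: heading 167 -> 347
FD 14: (21.504,5.815) -> (35.145,2.665) [heading=347, draw]
FD 5: (35.145,2.665) -> (40.017,1.54) [heading=347, draw]
FD 5: (40.017,1.54) -> (44.889,0.416) [heading=347, draw]
FD 5: (44.889,0.416) -> (49.761,-0.709) [heading=347, draw]
PD: pen down
Final: pos=(49.761,-0.709), heading=347, 6 segment(s) drawn
Segments drawn: 6

Answer: 6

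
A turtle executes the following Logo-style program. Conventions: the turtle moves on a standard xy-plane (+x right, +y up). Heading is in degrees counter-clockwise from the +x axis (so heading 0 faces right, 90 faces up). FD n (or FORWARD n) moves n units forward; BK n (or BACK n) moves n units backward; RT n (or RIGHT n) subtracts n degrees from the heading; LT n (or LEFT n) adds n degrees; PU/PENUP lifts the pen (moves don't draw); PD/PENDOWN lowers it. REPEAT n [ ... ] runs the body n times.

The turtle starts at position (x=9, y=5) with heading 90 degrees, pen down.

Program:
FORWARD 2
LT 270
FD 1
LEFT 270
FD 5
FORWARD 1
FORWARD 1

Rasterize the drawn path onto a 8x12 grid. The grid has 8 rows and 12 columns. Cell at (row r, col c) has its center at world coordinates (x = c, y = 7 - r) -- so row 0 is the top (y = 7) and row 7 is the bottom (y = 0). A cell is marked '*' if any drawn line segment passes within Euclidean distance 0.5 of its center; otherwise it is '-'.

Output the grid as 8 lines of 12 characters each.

Answer: ---------**-
---------**-
---------**-
----------*-
----------*-
----------*-
----------*-
----------*-

Derivation:
Segment 0: (9,5) -> (9,7)
Segment 1: (9,7) -> (10,7)
Segment 2: (10,7) -> (10,2)
Segment 3: (10,2) -> (10,1)
Segment 4: (10,1) -> (10,0)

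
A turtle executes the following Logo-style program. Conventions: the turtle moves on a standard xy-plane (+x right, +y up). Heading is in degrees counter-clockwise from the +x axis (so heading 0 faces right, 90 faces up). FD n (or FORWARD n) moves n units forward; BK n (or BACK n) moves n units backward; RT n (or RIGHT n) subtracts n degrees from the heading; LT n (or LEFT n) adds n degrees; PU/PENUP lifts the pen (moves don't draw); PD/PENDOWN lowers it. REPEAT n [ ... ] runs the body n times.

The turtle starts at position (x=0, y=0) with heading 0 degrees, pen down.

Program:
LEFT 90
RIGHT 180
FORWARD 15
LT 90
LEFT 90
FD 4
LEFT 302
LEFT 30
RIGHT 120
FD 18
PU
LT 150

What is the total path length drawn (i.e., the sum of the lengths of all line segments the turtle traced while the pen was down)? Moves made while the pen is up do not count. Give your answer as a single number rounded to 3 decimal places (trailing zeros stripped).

Answer: 37

Derivation:
Executing turtle program step by step:
Start: pos=(0,0), heading=0, pen down
LT 90: heading 0 -> 90
RT 180: heading 90 -> 270
FD 15: (0,0) -> (0,-15) [heading=270, draw]
LT 90: heading 270 -> 0
LT 90: heading 0 -> 90
FD 4: (0,-15) -> (0,-11) [heading=90, draw]
LT 302: heading 90 -> 32
LT 30: heading 32 -> 62
RT 120: heading 62 -> 302
FD 18: (0,-11) -> (9.539,-26.265) [heading=302, draw]
PU: pen up
LT 150: heading 302 -> 92
Final: pos=(9.539,-26.265), heading=92, 3 segment(s) drawn

Segment lengths:
  seg 1: (0,0) -> (0,-15), length = 15
  seg 2: (0,-15) -> (0,-11), length = 4
  seg 3: (0,-11) -> (9.539,-26.265), length = 18
Total = 37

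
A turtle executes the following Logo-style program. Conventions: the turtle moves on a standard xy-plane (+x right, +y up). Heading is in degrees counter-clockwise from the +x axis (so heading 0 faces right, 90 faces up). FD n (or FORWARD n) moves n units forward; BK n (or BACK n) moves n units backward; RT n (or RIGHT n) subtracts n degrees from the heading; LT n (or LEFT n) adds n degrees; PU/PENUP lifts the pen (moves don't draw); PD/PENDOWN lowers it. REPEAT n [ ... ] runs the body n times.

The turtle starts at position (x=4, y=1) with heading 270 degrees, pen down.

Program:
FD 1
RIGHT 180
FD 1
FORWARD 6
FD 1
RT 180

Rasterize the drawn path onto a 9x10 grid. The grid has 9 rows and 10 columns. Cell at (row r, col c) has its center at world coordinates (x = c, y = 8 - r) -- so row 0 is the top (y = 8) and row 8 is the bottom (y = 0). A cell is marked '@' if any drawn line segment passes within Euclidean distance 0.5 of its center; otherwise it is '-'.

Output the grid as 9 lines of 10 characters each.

Segment 0: (4,1) -> (4,0)
Segment 1: (4,0) -> (4,1)
Segment 2: (4,1) -> (4,7)
Segment 3: (4,7) -> (4,8)

Answer: ----@-----
----@-----
----@-----
----@-----
----@-----
----@-----
----@-----
----@-----
----@-----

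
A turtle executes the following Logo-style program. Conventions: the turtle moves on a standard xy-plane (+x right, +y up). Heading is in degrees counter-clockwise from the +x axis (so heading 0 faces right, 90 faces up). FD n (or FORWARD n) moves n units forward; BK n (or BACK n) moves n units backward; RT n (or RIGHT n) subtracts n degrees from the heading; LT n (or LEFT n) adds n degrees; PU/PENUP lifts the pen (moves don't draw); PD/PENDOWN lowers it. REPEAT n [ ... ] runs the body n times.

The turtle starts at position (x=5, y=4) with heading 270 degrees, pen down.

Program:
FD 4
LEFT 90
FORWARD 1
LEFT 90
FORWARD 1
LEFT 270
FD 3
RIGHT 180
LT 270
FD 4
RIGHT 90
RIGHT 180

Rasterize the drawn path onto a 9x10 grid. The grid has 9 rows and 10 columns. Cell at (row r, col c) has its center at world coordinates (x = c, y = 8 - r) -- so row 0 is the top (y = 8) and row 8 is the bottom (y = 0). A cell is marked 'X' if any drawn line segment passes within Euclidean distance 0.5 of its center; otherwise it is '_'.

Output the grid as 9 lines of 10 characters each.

Segment 0: (5,4) -> (5,0)
Segment 1: (5,0) -> (6,-0)
Segment 2: (6,-0) -> (6,1)
Segment 3: (6,1) -> (9,1)
Segment 4: (9,1) -> (9,5)

Answer: __________
__________
__________
_________X
_____X___X
_____X___X
_____X___X
_____XXXXX
_____XX___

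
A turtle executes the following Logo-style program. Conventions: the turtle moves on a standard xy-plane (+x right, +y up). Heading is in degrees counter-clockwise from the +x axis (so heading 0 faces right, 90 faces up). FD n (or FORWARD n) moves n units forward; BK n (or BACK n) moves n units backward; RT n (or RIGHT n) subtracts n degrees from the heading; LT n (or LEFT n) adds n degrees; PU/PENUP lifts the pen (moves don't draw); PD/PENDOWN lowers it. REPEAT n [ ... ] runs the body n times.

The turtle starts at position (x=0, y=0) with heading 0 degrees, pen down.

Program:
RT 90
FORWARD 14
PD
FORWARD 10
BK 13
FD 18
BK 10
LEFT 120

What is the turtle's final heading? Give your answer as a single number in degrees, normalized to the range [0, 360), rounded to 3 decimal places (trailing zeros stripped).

Answer: 30

Derivation:
Executing turtle program step by step:
Start: pos=(0,0), heading=0, pen down
RT 90: heading 0 -> 270
FD 14: (0,0) -> (0,-14) [heading=270, draw]
PD: pen down
FD 10: (0,-14) -> (0,-24) [heading=270, draw]
BK 13: (0,-24) -> (0,-11) [heading=270, draw]
FD 18: (0,-11) -> (0,-29) [heading=270, draw]
BK 10: (0,-29) -> (0,-19) [heading=270, draw]
LT 120: heading 270 -> 30
Final: pos=(0,-19), heading=30, 5 segment(s) drawn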